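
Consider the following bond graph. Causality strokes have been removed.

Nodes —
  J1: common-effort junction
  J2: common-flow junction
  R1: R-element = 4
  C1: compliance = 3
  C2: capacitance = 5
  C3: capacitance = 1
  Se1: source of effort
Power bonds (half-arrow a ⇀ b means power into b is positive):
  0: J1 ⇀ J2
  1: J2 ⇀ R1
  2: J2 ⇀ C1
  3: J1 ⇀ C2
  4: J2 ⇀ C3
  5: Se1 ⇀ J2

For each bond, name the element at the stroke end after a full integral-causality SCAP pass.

#0 |J2
#1 |R1
#2 |J2
#3 |J1
#4 |J2
#5 |J2

bond 5 stroke at J2  (Se1 (Se) sets effort on bond)
bond 2 stroke at J2  (C1 outputs effort q/C1)
bond 3 stroke at J1  (C2: C, integral causality)
bond 0 stroke at J2  (J1: bond 3 brought effort, rest push out)
bond 4 stroke at J2  (prefer integral on C3)
bond 1 stroke at R1  (closing 1-jn rule on J2)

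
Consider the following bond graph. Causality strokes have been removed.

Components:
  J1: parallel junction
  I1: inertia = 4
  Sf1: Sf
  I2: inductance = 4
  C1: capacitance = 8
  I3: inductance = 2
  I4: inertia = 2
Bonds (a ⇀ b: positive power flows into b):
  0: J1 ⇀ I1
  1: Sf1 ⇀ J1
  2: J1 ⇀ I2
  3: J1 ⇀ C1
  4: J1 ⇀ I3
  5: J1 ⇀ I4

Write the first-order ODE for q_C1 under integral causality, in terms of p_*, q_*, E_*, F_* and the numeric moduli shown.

dq_C1/dt = F_Sf1 - p_I1/4 - p_I2/4 - p_I3/2 - p_I4/2

b1 stroke→Sf1  (source Sf1 imposes f)
b0 stroke→I1  (I1 outputs flow p/I1)
b2 stroke→I2  (I2 integral (f out))
b3 stroke→J1  (C1 outputs effort q/C1)
b4 stroke→I3  (J1 effort already set via bond 3)
b5 stroke→I4  (J1 effort already set via bond 3)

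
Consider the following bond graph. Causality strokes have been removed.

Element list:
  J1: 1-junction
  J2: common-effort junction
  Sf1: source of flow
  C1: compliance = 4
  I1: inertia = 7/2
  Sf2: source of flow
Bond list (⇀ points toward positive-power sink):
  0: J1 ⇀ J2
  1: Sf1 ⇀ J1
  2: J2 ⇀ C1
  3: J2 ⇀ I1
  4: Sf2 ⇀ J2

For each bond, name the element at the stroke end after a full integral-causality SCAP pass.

#1 |Sf1  (source Sf1 imposes f)
#4 |Sf2  (Sf2 fixes flow; stroke at Sf2)
#0 |J1  (1-jn J1 has f-setter on 1)
#2 |J2  (prefer integral on C1)
#3 |I1  (common-e at J2 fixed by 2)

bond 0 →J1
bond 1 →Sf1
bond 2 →J2
bond 3 →I1
bond 4 →Sf2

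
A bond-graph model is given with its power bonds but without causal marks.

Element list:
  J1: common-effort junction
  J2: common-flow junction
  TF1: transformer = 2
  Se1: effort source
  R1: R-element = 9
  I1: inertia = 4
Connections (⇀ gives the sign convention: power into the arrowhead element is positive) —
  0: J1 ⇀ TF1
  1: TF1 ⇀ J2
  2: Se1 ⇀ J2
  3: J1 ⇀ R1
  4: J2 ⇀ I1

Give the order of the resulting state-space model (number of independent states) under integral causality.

1  (I1 all integral)

bond 2 |J2  (Se1 fixes effort; stroke away)
bond 4 |I1  (prefer integral on I1)
bond 1 |J2  (J2 flow already set via bond 4)
bond 0 |TF1  (through TF1, causality passes straight; one stroke at TF1)
bond 3 |J1  (closing 0-jn rule on J1)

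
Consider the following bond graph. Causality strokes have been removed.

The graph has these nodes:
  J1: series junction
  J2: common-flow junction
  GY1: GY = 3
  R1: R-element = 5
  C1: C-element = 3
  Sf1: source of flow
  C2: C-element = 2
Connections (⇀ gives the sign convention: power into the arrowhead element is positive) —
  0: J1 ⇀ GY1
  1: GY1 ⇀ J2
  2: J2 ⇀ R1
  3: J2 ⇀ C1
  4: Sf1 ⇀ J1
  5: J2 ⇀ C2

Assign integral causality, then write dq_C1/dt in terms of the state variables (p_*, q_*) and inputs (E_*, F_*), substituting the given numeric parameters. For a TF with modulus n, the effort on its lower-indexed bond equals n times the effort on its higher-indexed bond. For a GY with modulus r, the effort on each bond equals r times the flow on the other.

dq_C1/dt = 3*F_Sf1/5 - q_C1/15 - q_C2/10

b4 stroke at Sf1  (source Sf1 imposes f)
b0 stroke at J1  (J1 flow already set via bond 4)
b1 stroke at J2  (GY1 both-in/both-out from 0)
b3 stroke at J2  (C1: C, integral causality)
b5 stroke at J2  (prefer integral on C2)
b2 stroke at R1  (J2 needs exactly one f-in)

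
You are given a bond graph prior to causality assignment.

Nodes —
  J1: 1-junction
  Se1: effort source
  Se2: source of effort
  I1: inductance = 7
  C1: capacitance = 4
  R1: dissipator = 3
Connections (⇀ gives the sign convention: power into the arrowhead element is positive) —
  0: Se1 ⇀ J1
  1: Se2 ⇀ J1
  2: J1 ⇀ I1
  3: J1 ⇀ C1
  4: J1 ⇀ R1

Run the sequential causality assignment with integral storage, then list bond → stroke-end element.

bond 0 stroke at J1
bond 1 stroke at J1
bond 2 stroke at I1
bond 3 stroke at J1
bond 4 stroke at J1

#0 stroke→J1  (Se1 (Se) sets effort on bond)
#1 stroke→J1  (source Se2 imposes e)
#2 stroke→I1  (I1 integral (f out))
#3 stroke→J1  (common-f at J1 fixed by 2)
#4 stroke→J1  (J1 flow already set via bond 2)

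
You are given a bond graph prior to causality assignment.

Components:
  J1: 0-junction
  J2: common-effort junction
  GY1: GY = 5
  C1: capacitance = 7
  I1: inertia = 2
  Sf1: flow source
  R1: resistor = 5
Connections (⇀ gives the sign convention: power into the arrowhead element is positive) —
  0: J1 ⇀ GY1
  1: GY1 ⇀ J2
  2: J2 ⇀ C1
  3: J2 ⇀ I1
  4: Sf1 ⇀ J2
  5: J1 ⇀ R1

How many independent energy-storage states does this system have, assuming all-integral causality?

#4 |Sf1  (Sf1 fixes flow; stroke at Sf1)
#2 |J2  (C1: C, integral causality)
#1 |GY1  (common-e at J2 fixed by 2)
#3 |I1  (J2 effort already set via bond 2)
#0 |GY1  (GY1: gyrator matches bond 1)
#5 |J1  (only one effort-in slot at J1)

2  (C1, I1 all integral)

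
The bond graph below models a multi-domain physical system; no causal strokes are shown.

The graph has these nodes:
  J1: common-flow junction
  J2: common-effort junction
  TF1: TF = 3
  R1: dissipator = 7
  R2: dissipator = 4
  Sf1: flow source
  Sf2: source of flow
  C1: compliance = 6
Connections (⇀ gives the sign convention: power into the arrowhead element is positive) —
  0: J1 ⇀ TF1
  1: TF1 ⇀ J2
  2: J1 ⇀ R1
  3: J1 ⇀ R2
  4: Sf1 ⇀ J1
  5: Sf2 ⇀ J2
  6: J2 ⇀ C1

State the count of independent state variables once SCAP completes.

1  (C1 all integral)

#4 stroke at Sf1  (Sf1: flow source, stroke at near end)
#5 stroke at Sf2  (Sf2 fixes flow; stroke at Sf2)
#0 stroke at J1  (J1: bond 4 brought flow, rest push out)
#2 stroke at J1  (common-f at J1 fixed by 4)
#3 stroke at J1  (J1 flow already set via bond 4)
#1 stroke at TF1  (TF1 one-in-one-out from 0)
#6 stroke at J2  (only one effort-in slot at J2)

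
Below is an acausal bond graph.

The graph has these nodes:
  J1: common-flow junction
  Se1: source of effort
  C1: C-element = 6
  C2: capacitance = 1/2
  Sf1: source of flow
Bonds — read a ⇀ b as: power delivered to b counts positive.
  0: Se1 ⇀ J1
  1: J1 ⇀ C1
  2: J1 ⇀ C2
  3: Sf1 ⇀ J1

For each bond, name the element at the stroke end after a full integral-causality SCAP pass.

b0 →J1
b1 →J1
b2 →J1
b3 →Sf1

b0 |J1  (source Se1 imposes e)
b3 |Sf1  (Sf1 fixes flow; stroke at Sf1)
b1 |J1  (common-f at J1 fixed by 3)
b2 |J1  (J1: bond 3 brought flow, rest push out)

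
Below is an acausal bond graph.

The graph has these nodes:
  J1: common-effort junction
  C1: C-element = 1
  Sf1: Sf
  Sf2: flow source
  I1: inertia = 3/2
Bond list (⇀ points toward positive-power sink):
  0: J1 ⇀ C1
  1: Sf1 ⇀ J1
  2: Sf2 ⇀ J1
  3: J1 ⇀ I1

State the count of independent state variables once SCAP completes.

2  (C1, I1 all integral)

b1 stroke at Sf1  (Sf1 fixes flow; stroke at Sf1)
b2 stroke at Sf2  (source Sf2 imposes f)
b0 stroke at J1  (C1: C, integral causality)
b3 stroke at I1  (common-e at J1 fixed by 0)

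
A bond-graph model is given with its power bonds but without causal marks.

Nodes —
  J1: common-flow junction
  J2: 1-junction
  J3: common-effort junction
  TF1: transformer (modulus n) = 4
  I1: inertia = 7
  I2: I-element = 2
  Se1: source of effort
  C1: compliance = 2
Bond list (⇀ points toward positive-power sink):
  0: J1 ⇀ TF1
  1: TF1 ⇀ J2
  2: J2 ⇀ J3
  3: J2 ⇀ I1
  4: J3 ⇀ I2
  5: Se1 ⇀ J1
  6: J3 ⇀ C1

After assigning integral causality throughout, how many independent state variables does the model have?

β5 stroke→J1  (Se1 (Se) sets effort on bond)
β0 stroke→TF1  (J1: last free bond brings flow in)
β1 stroke→J2  (TF1: transformer flips bond 0)
β3 stroke→I1  (I1 outputs flow p/I1)
β2 stroke→J2  (J2: bond 3 brought flow, rest push out)
β4 stroke→I2  (I2 outputs flow p/I2)
β6 stroke→J3  (only one effort-in slot at J3)

3  (C1, I1, I2 all integral)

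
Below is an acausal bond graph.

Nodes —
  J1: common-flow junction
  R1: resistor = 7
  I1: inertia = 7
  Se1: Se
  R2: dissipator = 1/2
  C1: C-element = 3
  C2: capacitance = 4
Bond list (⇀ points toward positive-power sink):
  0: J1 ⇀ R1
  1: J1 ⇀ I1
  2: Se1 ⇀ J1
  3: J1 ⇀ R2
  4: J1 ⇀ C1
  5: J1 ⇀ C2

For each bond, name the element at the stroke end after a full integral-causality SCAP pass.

bond 2 |J1  (source Se1 imposes e)
bond 1 |I1  (I1: I, integral causality)
bond 0 |J1  (J1 flow already set via bond 1)
bond 3 |J1  (1-jn J1 has f-setter on 1)
bond 4 |J1  (1-jn J1 has f-setter on 1)
bond 5 |J1  (common-f at J1 fixed by 1)

b0 stroke→J1
b1 stroke→I1
b2 stroke→J1
b3 stroke→J1
b4 stroke→J1
b5 stroke→J1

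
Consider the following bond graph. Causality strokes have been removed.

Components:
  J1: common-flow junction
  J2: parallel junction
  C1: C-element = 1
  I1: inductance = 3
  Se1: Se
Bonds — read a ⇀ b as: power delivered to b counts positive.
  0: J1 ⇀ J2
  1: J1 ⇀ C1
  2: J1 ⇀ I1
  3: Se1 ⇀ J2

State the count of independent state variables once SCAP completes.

bond 3 stroke→J2  (Se1 fixes effort; stroke away)
bond 0 stroke→J1  (J2 effort already set via bond 3)
bond 1 stroke→J1  (C1 outputs effort q/C1)
bond 2 stroke→I1  (closing 1-jn rule on J1)

2  (C1, I1 all integral)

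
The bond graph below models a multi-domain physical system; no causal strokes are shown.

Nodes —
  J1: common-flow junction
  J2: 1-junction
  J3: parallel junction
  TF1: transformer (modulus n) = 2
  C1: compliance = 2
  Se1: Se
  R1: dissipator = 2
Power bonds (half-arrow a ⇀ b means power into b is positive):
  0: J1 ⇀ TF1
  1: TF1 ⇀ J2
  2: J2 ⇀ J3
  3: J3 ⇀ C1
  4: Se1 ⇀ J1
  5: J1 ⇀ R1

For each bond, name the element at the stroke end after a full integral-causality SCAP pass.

bond 4 →J1  (source Se1 imposes e)
bond 3 →J3  (C1: C, integral causality)
bond 2 →J2  (J3: bond 3 brought effort, rest push out)
bond 1 →TF1  (J2: last free bond brings flow in)
bond 0 →J1  (TF1: transformer flips bond 1)
bond 5 →R1  (only one flow-in slot at J1)

#0 stroke at J1
#1 stroke at TF1
#2 stroke at J2
#3 stroke at J3
#4 stroke at J1
#5 stroke at R1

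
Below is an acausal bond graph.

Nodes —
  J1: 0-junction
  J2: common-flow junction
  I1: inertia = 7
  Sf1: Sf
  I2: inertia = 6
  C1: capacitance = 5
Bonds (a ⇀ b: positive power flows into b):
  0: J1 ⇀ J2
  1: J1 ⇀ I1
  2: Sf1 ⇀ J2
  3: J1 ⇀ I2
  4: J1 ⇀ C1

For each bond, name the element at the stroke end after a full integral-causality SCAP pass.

b0 →J2
b1 →I1
b2 →Sf1
b3 →I2
b4 →J1

b2 stroke at Sf1  (source Sf1 imposes f)
b0 stroke at J2  (common-f at J2 fixed by 2)
b1 stroke at I1  (I1 outputs flow p/I1)
b3 stroke at I2  (I2 integral (f out))
b4 stroke at J1  (J1 needs exactly one e-in)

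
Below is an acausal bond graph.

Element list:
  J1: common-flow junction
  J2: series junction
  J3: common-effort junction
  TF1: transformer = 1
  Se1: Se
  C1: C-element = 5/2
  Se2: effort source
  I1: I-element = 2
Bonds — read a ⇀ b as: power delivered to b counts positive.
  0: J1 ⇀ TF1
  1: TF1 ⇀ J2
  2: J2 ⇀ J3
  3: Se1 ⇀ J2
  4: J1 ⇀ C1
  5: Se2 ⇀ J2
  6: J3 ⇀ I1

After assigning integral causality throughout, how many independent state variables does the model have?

2  (C1, I1 all integral)

b3 →J2  (Se1: effort source, stroke at far end)
b5 →J2  (Se2 (Se) sets effort on bond)
b4 →J1  (C1: C, integral causality)
b0 →TF1  (J1 needs exactly one f-in)
b1 →J2  (through TF1, causality passes straight; one stroke at TF1)
b2 →J3  (J2: last free bond brings flow in)
b6 →I1  (J3: bond 2 brought effort, rest push out)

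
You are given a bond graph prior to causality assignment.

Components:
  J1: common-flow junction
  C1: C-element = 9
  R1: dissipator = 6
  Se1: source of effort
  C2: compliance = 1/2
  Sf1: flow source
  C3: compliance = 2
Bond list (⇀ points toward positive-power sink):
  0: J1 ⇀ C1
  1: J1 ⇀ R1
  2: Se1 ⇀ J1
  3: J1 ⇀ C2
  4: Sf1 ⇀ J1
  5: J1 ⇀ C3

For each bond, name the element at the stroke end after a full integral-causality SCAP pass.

#2 |J1  (Se1 fixes effort; stroke away)
#4 |Sf1  (Sf1 (Sf) sets flow on bond)
#0 |J1  (1-jn J1 has f-setter on 4)
#1 |J1  (J1 flow already set via bond 4)
#3 |J1  (1-jn J1 has f-setter on 4)
#5 |J1  (1-jn J1 has f-setter on 4)

β0 |J1
β1 |J1
β2 |J1
β3 |J1
β4 |Sf1
β5 |J1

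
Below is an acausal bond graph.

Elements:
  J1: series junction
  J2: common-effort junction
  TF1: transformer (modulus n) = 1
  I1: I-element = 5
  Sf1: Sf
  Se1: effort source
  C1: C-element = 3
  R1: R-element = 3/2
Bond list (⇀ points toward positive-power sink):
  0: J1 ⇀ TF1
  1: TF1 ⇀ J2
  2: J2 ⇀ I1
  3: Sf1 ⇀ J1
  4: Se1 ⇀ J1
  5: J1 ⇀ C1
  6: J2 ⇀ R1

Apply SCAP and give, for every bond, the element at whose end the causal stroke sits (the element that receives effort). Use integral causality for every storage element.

β0 |J1
β1 |TF1
β2 |I1
β3 |Sf1
β4 |J1
β5 |J1
β6 |J2

#3 stroke at Sf1  (source Sf1 imposes f)
#4 stroke at J1  (source Se1 imposes e)
#0 stroke at J1  (common-f at J1 fixed by 3)
#5 stroke at J1  (1-jn J1 has f-setter on 3)
#1 stroke at TF1  (TF1 one-in-one-out from 0)
#2 stroke at I1  (prefer integral on I1)
#6 stroke at J2  (J2 needs exactly one e-in)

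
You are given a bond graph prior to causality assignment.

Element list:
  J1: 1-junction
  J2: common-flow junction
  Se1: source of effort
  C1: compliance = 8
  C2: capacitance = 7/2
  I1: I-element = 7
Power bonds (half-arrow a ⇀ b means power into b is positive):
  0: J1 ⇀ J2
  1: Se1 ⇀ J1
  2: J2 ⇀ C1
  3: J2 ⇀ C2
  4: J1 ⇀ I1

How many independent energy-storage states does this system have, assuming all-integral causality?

3  (C1, C2, I1 all integral)

β1 stroke→J1  (source Se1 imposes e)
β2 stroke→J2  (C1: C, integral causality)
β3 stroke→J2  (C2: C, integral causality)
β0 stroke→J1  (J2: last free bond brings flow in)
β4 stroke→I1  (closing 1-jn rule on J1)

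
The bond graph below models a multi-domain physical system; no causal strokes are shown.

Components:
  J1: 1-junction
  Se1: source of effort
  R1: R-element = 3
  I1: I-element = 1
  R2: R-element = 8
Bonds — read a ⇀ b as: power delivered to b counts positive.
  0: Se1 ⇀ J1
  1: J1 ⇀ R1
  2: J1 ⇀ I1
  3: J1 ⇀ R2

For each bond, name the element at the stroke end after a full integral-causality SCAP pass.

b0 →J1
b1 →J1
b2 →I1
b3 →J1

#0 |J1  (Se1 (Se) sets effort on bond)
#2 |I1  (I1 outputs flow p/I1)
#1 |J1  (J1 flow already set via bond 2)
#3 |J1  (common-f at J1 fixed by 2)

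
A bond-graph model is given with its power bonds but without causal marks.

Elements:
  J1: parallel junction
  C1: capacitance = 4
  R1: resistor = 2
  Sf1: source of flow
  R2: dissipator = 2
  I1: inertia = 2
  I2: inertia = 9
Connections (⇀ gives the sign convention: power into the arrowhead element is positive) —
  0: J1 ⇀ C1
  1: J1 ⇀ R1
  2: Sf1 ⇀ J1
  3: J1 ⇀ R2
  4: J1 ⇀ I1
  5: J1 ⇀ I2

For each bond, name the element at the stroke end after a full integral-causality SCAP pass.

b0 stroke→J1
b1 stroke→R1
b2 stroke→Sf1
b3 stroke→R2
b4 stroke→I1
b5 stroke→I2

#2 |Sf1  (Sf1: flow source, stroke at near end)
#0 |J1  (C1 outputs effort q/C1)
#1 |R1  (J1: bond 0 brought effort, rest push out)
#3 |R2  (0-jn J1 has e-setter on 0)
#4 |I1  (J1: bond 0 brought effort, rest push out)
#5 |I2  (common-e at J1 fixed by 0)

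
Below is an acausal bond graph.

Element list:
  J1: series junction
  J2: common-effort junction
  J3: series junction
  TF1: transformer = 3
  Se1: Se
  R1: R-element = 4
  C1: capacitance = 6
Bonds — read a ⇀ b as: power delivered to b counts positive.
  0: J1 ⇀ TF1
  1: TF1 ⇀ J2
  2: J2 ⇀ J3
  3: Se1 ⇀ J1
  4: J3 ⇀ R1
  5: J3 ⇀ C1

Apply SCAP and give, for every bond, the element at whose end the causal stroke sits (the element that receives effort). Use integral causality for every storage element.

bond 0 |TF1
bond 1 |J2
bond 2 |J3
bond 3 |J1
bond 4 |R1
bond 5 |J3

b3 |J1  (source Se1 imposes e)
b0 |TF1  (J1 needs exactly one f-in)
b1 |J2  (TF TF1: opposite of bond 0)
b2 |J3  (0-jn J2 has e-setter on 1)
b5 |J3  (C1: C, integral causality)
b4 |R1  (closing 1-jn rule on J3)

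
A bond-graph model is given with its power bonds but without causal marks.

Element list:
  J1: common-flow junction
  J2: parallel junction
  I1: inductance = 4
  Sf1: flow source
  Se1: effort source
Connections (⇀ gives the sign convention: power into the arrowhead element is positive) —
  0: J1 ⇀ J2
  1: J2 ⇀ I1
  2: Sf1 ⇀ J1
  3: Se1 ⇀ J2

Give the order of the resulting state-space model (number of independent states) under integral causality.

1  (I1 all integral)

β2 |Sf1  (Sf1 (Sf) sets flow on bond)
β3 |J2  (Se1 fixes effort; stroke away)
β0 |J1  (common-f at J1 fixed by 2)
β1 |I1  (0-jn J2 has e-setter on 3)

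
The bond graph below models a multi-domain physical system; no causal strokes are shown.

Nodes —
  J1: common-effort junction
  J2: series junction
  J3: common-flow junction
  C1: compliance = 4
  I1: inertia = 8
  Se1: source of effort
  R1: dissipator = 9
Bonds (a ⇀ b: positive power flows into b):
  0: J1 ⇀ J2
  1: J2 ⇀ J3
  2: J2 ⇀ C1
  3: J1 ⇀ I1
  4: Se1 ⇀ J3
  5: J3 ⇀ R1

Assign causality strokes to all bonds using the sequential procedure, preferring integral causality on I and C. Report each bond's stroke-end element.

bond 4 →J3  (Se1 fixes effort; stroke away)
bond 2 →J2  (C1: C, integral causality)
bond 3 →I1  (I1 outputs flow p/I1)
bond 0 →J1  (J1 needs exactly one e-in)
bond 1 →J2  (1-jn J2 has f-setter on 0)
bond 5 →J3  (J3 flow already set via bond 1)

#0 stroke at J1
#1 stroke at J2
#2 stroke at J2
#3 stroke at I1
#4 stroke at J3
#5 stroke at J3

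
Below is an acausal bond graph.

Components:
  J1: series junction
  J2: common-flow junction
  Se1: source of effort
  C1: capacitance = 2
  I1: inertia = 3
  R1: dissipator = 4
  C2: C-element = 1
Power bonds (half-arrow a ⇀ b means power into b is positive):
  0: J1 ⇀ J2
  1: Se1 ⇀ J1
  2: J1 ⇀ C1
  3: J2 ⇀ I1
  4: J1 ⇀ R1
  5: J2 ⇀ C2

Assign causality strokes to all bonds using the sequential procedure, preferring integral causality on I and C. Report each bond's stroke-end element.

b1 |J1  (Se1 fixes effort; stroke away)
b2 |J1  (prefer integral on C1)
b3 |I1  (I1 outputs flow p/I1)
b0 |J2  (1-jn J2 has f-setter on 3)
b5 |J2  (J2: bond 3 brought flow, rest push out)
b4 |J1  (J1 flow already set via bond 0)

#0 |J2
#1 |J1
#2 |J1
#3 |I1
#4 |J1
#5 |J2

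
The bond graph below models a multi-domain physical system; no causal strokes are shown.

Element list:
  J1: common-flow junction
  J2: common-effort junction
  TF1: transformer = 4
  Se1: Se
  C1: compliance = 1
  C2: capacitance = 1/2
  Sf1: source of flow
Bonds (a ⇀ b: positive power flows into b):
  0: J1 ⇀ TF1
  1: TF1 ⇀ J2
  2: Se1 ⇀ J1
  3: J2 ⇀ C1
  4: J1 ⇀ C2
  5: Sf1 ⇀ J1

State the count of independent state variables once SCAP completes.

2  (C1, C2 all integral)

b2 stroke→J1  (source Se1 imposes e)
b5 stroke→Sf1  (Sf1: flow source, stroke at near end)
b0 stroke→J1  (J1: bond 5 brought flow, rest push out)
b4 stroke→J1  (common-f at J1 fixed by 5)
b1 stroke→TF1  (TF1: transformer flips bond 0)
b3 stroke→J2  (only one effort-in slot at J2)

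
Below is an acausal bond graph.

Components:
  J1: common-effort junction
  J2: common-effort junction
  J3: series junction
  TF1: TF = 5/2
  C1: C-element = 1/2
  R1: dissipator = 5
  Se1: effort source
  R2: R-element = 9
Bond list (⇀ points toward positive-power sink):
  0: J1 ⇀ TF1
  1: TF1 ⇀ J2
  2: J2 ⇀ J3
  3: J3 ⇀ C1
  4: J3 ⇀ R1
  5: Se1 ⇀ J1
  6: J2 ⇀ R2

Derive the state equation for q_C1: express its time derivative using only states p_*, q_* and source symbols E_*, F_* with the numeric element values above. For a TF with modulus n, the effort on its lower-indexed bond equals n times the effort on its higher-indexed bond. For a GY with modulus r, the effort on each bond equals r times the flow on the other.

dq_C1/dt = 2*E_Se1/25 - 2*q_C1/5

b5 →J1  (Se1 fixes effort; stroke away)
b0 →TF1  (common-e at J1 fixed by 5)
b1 →J2  (through TF1, causality passes straight; one stroke at TF1)
b2 →J3  (J2: bond 1 brought effort, rest push out)
b6 →R2  (common-e at J2 fixed by 1)
b3 →J3  (prefer integral on C1)
b4 →R1  (only one flow-in slot at J3)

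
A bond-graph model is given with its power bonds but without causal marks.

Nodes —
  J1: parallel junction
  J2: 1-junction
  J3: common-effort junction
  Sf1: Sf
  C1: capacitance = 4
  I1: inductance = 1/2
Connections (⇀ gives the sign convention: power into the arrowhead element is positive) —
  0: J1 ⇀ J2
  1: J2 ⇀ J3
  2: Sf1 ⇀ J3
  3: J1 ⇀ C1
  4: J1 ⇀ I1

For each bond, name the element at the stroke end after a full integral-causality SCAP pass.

#0 |J2
#1 |J3
#2 |Sf1
#3 |J1
#4 |I1

β2 stroke→Sf1  (Sf1: flow source, stroke at near end)
β1 stroke→J3  (only one effort-in slot at J3)
β0 stroke→J2  (J2: bond 1 brought flow, rest push out)
β3 stroke→J1  (C1: C, integral causality)
β4 stroke→I1  (J1: bond 3 brought effort, rest push out)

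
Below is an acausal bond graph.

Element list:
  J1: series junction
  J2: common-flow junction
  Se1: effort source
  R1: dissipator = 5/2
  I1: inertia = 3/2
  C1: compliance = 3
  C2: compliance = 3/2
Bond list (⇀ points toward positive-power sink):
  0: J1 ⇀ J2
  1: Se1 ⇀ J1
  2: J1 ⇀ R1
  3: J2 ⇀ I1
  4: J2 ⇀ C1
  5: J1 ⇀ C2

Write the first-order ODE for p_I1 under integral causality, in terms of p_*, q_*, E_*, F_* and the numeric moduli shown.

dp_I1/dt = E_Se1 - 5*p_I1/3 - q_C1/3 - 2*q_C2/3

#1 |J1  (Se1 (Se) sets effort on bond)
#3 |I1  (prefer integral on I1)
#0 |J2  (1-jn J2 has f-setter on 3)
#4 |J2  (J2: bond 3 brought flow, rest push out)
#2 |J1  (common-f at J1 fixed by 0)
#5 |J1  (J1 flow already set via bond 0)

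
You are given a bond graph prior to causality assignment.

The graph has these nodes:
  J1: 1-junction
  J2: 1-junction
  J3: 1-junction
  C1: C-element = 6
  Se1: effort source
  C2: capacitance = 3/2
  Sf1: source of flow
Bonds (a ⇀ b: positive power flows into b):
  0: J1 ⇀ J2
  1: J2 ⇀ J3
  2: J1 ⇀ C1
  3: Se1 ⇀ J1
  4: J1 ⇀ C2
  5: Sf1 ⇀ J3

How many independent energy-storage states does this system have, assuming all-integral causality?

#3 |J1  (Se1 fixes effort; stroke away)
#5 |Sf1  (Sf1 fixes flow; stroke at Sf1)
#1 |J3  (common-f at J3 fixed by 5)
#0 |J2  (J2: bond 1 brought flow, rest push out)
#2 |J1  (common-f at J1 fixed by 0)
#4 |J1  (J1: bond 0 brought flow, rest push out)

2  (C1, C2 all integral)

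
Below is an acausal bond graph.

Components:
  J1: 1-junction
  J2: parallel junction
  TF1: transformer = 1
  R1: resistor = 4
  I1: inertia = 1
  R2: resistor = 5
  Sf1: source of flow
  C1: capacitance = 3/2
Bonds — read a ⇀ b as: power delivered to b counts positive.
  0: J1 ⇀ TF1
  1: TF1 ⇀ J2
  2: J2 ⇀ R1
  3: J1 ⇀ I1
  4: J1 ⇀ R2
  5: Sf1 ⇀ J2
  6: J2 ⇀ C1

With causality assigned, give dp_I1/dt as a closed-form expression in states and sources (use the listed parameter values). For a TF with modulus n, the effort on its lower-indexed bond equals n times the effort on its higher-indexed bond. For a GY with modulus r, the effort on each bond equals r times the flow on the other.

#5 →Sf1  (source Sf1 imposes f)
#3 →I1  (prefer integral on I1)
#0 →J1  (J1: bond 3 brought flow, rest push out)
#4 →J1  (J1 flow already set via bond 3)
#1 →TF1  (through TF1, causality passes straight; one stroke at TF1)
#6 →J2  (C1 outputs effort q/C1)
#2 →R1  (J2: bond 6 brought effort, rest push out)

dp_I1/dt = -5*p_I1 - 2*q_C1/3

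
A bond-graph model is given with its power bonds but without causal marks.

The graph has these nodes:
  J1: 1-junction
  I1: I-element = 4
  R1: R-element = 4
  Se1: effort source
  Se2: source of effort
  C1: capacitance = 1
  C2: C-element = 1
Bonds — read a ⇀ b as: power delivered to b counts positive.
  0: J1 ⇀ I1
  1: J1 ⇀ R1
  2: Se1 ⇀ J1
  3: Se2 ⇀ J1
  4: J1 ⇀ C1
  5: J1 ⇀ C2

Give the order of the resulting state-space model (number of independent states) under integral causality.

b2 stroke at J1  (Se1 (Se) sets effort on bond)
b3 stroke at J1  (Se2 (Se) sets effort on bond)
b0 stroke at I1  (I1 integral (f out))
b1 stroke at J1  (J1 flow already set via bond 0)
b4 stroke at J1  (1-jn J1 has f-setter on 0)
b5 stroke at J1  (J1 flow already set via bond 0)

3  (C1, C2, I1 all integral)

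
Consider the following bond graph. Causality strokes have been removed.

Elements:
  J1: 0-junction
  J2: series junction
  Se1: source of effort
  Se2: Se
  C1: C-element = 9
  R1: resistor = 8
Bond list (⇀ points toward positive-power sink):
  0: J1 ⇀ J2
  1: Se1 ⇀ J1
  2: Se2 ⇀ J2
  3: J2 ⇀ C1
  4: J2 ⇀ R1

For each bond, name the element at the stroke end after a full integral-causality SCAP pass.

bond 1 →J1  (source Se1 imposes e)
bond 2 →J2  (Se2 fixes effort; stroke away)
bond 0 →J2  (J1 effort already set via bond 1)
bond 3 →J2  (prefer integral on C1)
bond 4 →R1  (J2 needs exactly one f-in)

#0 stroke→J2
#1 stroke→J1
#2 stroke→J2
#3 stroke→J2
#4 stroke→R1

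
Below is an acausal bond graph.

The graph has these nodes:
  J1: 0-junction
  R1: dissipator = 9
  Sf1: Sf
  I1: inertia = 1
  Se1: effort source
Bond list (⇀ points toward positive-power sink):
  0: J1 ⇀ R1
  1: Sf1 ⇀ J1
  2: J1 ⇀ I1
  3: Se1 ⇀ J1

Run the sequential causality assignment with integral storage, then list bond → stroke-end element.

bond 1 →Sf1  (Sf1 (Sf) sets flow on bond)
bond 3 →J1  (Se1 fixes effort; stroke away)
bond 0 →R1  (0-jn J1 has e-setter on 3)
bond 2 →I1  (J1 effort already set via bond 3)

bond 0 stroke at R1
bond 1 stroke at Sf1
bond 2 stroke at I1
bond 3 stroke at J1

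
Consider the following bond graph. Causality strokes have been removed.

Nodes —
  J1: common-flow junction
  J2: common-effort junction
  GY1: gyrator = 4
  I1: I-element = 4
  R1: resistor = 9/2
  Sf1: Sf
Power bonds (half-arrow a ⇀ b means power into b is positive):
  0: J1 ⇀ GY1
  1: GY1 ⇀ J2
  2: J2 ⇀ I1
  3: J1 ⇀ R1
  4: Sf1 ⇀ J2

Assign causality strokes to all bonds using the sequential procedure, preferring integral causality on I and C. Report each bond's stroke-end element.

bond 4 |Sf1  (source Sf1 imposes f)
bond 2 |I1  (I1 outputs flow p/I1)
bond 1 |J2  (J2 needs exactly one e-in)
bond 0 |J1  (GY1: gyrator matches bond 1)
bond 3 |R1  (J1: last free bond brings flow in)

#0 stroke→J1
#1 stroke→J2
#2 stroke→I1
#3 stroke→R1
#4 stroke→Sf1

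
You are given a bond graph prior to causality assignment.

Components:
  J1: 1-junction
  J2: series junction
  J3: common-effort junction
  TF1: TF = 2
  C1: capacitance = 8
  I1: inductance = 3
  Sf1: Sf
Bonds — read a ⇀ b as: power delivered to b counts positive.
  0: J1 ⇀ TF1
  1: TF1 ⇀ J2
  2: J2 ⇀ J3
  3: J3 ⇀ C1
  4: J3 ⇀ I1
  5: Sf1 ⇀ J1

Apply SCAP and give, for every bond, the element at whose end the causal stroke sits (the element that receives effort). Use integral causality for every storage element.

#5 stroke→Sf1  (Sf1 (Sf) sets flow on bond)
#0 stroke→J1  (J1: bond 5 brought flow, rest push out)
#1 stroke→TF1  (TF1: transformer flips bond 0)
#2 stroke→J2  (common-f at J2 fixed by 1)
#3 stroke→J3  (C1 outputs effort q/C1)
#4 stroke→I1  (common-e at J3 fixed by 3)

β0 →J1
β1 →TF1
β2 →J2
β3 →J3
β4 →I1
β5 →Sf1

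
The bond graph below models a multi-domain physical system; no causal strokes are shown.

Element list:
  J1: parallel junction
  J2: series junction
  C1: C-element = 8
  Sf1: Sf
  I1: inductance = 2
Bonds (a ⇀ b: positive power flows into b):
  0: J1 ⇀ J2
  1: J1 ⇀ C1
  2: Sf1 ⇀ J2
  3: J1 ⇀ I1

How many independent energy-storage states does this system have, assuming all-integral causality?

bond 2 |Sf1  (Sf1: flow source, stroke at near end)
bond 0 |J2  (J2 flow already set via bond 2)
bond 1 |J1  (prefer integral on C1)
bond 3 |I1  (J1: bond 1 brought effort, rest push out)

2  (C1, I1 all integral)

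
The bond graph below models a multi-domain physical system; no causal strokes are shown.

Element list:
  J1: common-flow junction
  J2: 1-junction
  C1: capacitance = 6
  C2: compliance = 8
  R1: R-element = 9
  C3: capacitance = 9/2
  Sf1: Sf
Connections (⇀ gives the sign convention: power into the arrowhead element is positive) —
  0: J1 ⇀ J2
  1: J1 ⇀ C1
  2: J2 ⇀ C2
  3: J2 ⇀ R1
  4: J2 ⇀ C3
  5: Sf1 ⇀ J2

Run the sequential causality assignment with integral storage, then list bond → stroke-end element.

b5 stroke→Sf1  (Sf1: flow source, stroke at near end)
b0 stroke→J2  (common-f at J2 fixed by 5)
b2 stroke→J2  (1-jn J2 has f-setter on 5)
b3 stroke→J2  (J2 flow already set via bond 5)
b4 stroke→J2  (J2: bond 5 brought flow, rest push out)
b1 stroke→J1  (common-f at J1 fixed by 0)

#0 →J2
#1 →J1
#2 →J2
#3 →J2
#4 →J2
#5 →Sf1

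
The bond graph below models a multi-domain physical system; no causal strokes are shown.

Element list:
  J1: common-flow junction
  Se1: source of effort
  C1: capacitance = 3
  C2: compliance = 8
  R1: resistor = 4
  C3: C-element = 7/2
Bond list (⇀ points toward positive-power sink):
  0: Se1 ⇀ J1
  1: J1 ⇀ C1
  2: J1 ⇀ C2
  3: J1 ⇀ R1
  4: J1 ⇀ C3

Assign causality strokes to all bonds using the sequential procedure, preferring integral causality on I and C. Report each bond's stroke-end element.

bond 0 →J1
bond 1 →J1
bond 2 →J1
bond 3 →R1
bond 4 →J1

bond 0 →J1  (Se1 (Se) sets effort on bond)
bond 1 →J1  (C1 integral (e out))
bond 2 →J1  (C2 outputs effort q/C2)
bond 4 →J1  (C3: C, integral causality)
bond 3 →R1  (closing 1-jn rule on J1)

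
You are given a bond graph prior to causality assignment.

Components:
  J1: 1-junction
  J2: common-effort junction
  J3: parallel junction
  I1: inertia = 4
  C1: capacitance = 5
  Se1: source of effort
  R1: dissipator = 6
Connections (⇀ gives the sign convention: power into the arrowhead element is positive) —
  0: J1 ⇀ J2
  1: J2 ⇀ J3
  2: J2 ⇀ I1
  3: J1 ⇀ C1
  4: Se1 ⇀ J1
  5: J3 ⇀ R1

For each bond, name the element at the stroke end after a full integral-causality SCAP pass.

b4 →J1  (Se1 fixes effort; stroke away)
b2 →I1  (I1 outputs flow p/I1)
b3 →J1  (C1 integral (e out))
b0 →J2  (J1: last free bond brings flow in)
b1 →J3  (J2: bond 0 brought effort, rest push out)
b5 →R1  (0-jn J3 has e-setter on 1)

β0 stroke→J2
β1 stroke→J3
β2 stroke→I1
β3 stroke→J1
β4 stroke→J1
β5 stroke→R1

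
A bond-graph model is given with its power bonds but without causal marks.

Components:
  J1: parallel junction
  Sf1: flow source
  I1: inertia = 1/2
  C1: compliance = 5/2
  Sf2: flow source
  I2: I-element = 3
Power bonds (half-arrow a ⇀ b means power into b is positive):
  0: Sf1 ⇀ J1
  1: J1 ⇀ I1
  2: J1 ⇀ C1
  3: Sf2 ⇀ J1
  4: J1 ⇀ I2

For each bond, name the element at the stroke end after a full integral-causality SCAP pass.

bond 0 →Sf1
bond 1 →I1
bond 2 →J1
bond 3 →Sf2
bond 4 →I2

#0 |Sf1  (Sf1 fixes flow; stroke at Sf1)
#3 |Sf2  (Sf2: flow source, stroke at near end)
#1 |I1  (prefer integral on I1)
#2 |J1  (C1 integral (e out))
#4 |I2  (J1: bond 2 brought effort, rest push out)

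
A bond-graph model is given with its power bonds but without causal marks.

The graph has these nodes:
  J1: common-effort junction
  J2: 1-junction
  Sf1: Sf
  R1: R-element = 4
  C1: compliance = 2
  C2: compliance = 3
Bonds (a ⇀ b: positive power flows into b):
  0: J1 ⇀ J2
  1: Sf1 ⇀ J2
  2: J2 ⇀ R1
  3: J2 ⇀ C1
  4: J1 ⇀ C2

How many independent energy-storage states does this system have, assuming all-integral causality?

2  (C1, C2 all integral)

b1 →Sf1  (Sf1 (Sf) sets flow on bond)
b0 →J2  (1-jn J2 has f-setter on 1)
b2 →J2  (1-jn J2 has f-setter on 1)
b3 →J2  (common-f at J2 fixed by 1)
b4 →J1  (closing 0-jn rule on J1)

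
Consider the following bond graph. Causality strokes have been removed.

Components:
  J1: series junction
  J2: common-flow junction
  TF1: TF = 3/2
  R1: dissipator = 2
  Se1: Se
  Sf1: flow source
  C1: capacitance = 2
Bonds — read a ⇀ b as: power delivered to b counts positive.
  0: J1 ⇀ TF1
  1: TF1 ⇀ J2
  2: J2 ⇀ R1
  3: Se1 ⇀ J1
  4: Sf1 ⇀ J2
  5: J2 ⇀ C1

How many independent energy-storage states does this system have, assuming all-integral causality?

β3 |J1  (source Se1 imposes e)
β4 |Sf1  (Sf1 (Sf) sets flow on bond)
β0 |TF1  (only one flow-in slot at J1)
β1 |J2  (common-f at J2 fixed by 4)
β2 |J2  (J2 flow already set via bond 4)
β5 |J2  (1-jn J2 has f-setter on 4)

1  (C1 all integral)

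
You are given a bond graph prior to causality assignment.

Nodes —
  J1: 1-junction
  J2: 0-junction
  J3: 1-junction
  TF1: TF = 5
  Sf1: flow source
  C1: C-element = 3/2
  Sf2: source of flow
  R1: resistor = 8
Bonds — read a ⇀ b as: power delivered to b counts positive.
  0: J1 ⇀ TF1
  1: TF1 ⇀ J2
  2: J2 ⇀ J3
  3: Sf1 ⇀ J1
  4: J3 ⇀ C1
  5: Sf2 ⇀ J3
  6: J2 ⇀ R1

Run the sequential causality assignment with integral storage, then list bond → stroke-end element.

β3 stroke at Sf1  (Sf1 (Sf) sets flow on bond)
β5 stroke at Sf2  (Sf2 (Sf) sets flow on bond)
β0 stroke at J1  (common-f at J1 fixed by 3)
β2 stroke at J3  (J3: bond 5 brought flow, rest push out)
β4 stroke at J3  (common-f at J3 fixed by 5)
β1 stroke at TF1  (through TF1, causality passes straight; one stroke at TF1)
β6 stroke at J2  (J2 needs exactly one e-in)

b0 stroke at J1
b1 stroke at TF1
b2 stroke at J3
b3 stroke at Sf1
b4 stroke at J3
b5 stroke at Sf2
b6 stroke at J2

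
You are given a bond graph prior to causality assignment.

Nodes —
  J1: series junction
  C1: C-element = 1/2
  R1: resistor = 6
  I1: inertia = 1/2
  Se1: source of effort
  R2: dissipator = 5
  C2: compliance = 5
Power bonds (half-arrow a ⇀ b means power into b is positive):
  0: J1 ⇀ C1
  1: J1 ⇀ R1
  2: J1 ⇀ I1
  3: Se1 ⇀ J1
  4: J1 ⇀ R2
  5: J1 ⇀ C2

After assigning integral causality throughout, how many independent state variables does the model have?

bond 3 stroke→J1  (Se1 (Se) sets effort on bond)
bond 0 stroke→J1  (prefer integral on C1)
bond 2 stroke→I1  (I1 integral (f out))
bond 1 stroke→J1  (J1: bond 2 brought flow, rest push out)
bond 4 stroke→J1  (1-jn J1 has f-setter on 2)
bond 5 stroke→J1  (1-jn J1 has f-setter on 2)

3  (C1, C2, I1 all integral)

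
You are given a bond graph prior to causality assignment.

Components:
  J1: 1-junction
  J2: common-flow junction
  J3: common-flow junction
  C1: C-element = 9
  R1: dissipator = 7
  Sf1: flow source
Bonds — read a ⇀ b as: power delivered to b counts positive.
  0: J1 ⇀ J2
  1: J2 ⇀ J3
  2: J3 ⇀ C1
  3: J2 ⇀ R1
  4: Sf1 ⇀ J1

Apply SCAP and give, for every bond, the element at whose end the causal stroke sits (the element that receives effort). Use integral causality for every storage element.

β0 →J1
β1 →J2
β2 →J3
β3 →J2
β4 →Sf1

β4 |Sf1  (Sf1 (Sf) sets flow on bond)
β0 |J1  (common-f at J1 fixed by 4)
β1 |J2  (common-f at J2 fixed by 0)
β3 |J2  (J2 flow already set via bond 0)
β2 |J3  (J3 flow already set via bond 1)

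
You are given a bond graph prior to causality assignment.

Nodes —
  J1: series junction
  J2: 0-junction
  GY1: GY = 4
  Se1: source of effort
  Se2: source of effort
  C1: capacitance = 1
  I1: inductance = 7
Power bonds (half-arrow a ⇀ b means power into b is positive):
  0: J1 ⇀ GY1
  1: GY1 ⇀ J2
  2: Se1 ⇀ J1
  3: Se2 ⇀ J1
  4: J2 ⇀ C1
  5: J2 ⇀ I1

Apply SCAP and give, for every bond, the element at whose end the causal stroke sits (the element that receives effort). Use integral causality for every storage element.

β0 |GY1
β1 |GY1
β2 |J1
β3 |J1
β4 |J2
β5 |I1

bond 2 →J1  (source Se1 imposes e)
bond 3 →J1  (Se2 fixes effort; stroke away)
bond 0 →GY1  (J1: last free bond brings flow in)
bond 1 →GY1  (through GY1, causality inverts; strokes same side of GY1)
bond 4 →J2  (prefer integral on C1)
bond 5 →I1  (J2: bond 4 brought effort, rest push out)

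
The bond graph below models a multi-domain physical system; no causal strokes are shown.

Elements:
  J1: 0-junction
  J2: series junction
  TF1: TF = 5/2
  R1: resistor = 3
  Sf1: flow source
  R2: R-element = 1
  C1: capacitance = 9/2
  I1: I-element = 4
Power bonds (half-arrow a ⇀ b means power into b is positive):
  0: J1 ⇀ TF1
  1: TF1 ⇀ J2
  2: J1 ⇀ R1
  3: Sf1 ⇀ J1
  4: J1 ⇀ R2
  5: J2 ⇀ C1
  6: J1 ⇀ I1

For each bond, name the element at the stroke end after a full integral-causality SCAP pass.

#0 stroke→J1
#1 stroke→TF1
#2 stroke→R1
#3 stroke→Sf1
#4 stroke→R2
#5 stroke→J2
#6 stroke→I1

b3 |Sf1  (Sf1 fixes flow; stroke at Sf1)
b5 |J2  (C1: C, integral causality)
b1 |TF1  (closing 1-jn rule on J2)
b0 |J1  (through TF1, causality passes straight; one stroke at TF1)
b2 |R1  (J1 effort already set via bond 0)
b4 |R2  (J1: bond 0 brought effort, rest push out)
b6 |I1  (J1: bond 0 brought effort, rest push out)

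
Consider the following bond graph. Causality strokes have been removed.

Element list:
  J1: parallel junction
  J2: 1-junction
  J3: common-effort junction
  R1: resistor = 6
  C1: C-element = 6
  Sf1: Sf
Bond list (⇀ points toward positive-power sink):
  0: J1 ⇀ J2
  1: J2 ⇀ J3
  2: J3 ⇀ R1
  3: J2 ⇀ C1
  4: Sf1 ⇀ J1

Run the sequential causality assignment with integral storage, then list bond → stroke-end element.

#4 |Sf1  (Sf1 (Sf) sets flow on bond)
#0 |J1  (closing 0-jn rule on J1)
#1 |J2  (common-f at J2 fixed by 0)
#3 |J2  (1-jn J2 has f-setter on 0)
#2 |J3  (J3: last free bond brings effort in)

bond 0 stroke→J1
bond 1 stroke→J2
bond 2 stroke→J3
bond 3 stroke→J2
bond 4 stroke→Sf1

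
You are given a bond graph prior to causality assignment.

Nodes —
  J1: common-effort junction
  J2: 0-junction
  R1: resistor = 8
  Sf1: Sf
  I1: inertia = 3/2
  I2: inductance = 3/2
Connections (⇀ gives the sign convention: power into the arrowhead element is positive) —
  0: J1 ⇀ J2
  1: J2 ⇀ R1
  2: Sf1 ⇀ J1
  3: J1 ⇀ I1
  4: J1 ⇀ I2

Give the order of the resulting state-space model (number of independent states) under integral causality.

2  (I1, I2 all integral)

#2 stroke at Sf1  (Sf1: flow source, stroke at near end)
#3 stroke at I1  (prefer integral on I1)
#4 stroke at I2  (I2 integral (f out))
#0 stroke at J1  (closing 0-jn rule on J1)
#1 stroke at J2  (closing 0-jn rule on J2)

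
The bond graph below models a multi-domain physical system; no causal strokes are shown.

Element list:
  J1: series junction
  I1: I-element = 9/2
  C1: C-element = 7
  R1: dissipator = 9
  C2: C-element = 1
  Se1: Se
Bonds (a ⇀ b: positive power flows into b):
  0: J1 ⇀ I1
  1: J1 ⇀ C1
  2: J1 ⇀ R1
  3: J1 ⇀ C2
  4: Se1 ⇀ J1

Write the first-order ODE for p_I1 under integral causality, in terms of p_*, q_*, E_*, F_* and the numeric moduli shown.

dp_I1/dt = E_Se1 - 2*p_I1 - q_C1/7 - q_C2

b4 stroke at J1  (Se1: effort source, stroke at far end)
b0 stroke at I1  (prefer integral on I1)
b1 stroke at J1  (1-jn J1 has f-setter on 0)
b2 stroke at J1  (J1 flow already set via bond 0)
b3 stroke at J1  (1-jn J1 has f-setter on 0)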